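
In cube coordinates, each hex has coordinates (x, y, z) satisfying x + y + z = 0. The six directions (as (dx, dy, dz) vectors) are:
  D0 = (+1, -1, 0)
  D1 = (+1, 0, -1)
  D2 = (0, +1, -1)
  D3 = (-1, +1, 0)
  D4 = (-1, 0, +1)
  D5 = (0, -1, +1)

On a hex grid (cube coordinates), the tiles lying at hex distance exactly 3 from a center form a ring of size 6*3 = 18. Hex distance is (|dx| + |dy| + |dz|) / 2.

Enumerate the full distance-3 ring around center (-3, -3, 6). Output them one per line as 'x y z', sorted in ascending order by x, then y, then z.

Walk ring at distance 3 from (-3, -3, 6):
Start at center + D4*3 = (-6, -3, 9)
  hex 0: (-6, -3, 9)
  hex 1: (-5, -4, 9)
  hex 2: (-4, -5, 9)
  hex 3: (-3, -6, 9)
  hex 4: (-2, -6, 8)
  hex 5: (-1, -6, 7)
  hex 6: (0, -6, 6)
  hex 7: (0, -5, 5)
  hex 8: (0, -4, 4)
  hex 9: (0, -3, 3)
  hex 10: (-1, -2, 3)
  hex 11: (-2, -1, 3)
  hex 12: (-3, 0, 3)
  hex 13: (-4, 0, 4)
  hex 14: (-5, 0, 5)
  hex 15: (-6, 0, 6)
  hex 16: (-6, -1, 7)
  hex 17: (-6, -2, 8)
Sorted: 18 hexes.

Answer: -6 -3 9
-6 -2 8
-6 -1 7
-6 0 6
-5 -4 9
-5 0 5
-4 -5 9
-4 0 4
-3 -6 9
-3 0 3
-2 -6 8
-2 -1 3
-1 -6 7
-1 -2 3
0 -6 6
0 -5 5
0 -4 4
0 -3 3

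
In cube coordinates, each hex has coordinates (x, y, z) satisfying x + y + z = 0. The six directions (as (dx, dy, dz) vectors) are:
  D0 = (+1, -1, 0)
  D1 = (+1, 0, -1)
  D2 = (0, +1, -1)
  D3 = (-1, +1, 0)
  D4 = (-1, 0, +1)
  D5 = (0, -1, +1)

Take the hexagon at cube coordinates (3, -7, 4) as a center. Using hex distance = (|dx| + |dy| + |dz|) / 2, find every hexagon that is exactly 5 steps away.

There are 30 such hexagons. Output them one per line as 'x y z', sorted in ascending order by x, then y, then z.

Answer: -2 -7 9
-2 -6 8
-2 -5 7
-2 -4 6
-2 -3 5
-2 -2 4
-1 -8 9
-1 -2 3
0 -9 9
0 -2 2
1 -10 9
1 -2 1
2 -11 9
2 -2 0
3 -12 9
3 -2 -1
4 -12 8
4 -3 -1
5 -12 7
5 -4 -1
6 -12 6
6 -5 -1
7 -12 5
7 -6 -1
8 -12 4
8 -11 3
8 -10 2
8 -9 1
8 -8 0
8 -7 -1

Derivation:
Walk ring at distance 5 from (3, -7, 4):
Start at center + D4*5 = (-2, -7, 9)
  hex 0: (-2, -7, 9)
  hex 1: (-1, -8, 9)
  hex 2: (0, -9, 9)
  hex 3: (1, -10, 9)
  hex 4: (2, -11, 9)
  hex 5: (3, -12, 9)
  hex 6: (4, -12, 8)
  hex 7: (5, -12, 7)
  hex 8: (6, -12, 6)
  hex 9: (7, -12, 5)
  hex 10: (8, -12, 4)
  hex 11: (8, -11, 3)
  hex 12: (8, -10, 2)
  hex 13: (8, -9, 1)
  hex 14: (8, -8, 0)
  hex 15: (8, -7, -1)
  hex 16: (7, -6, -1)
  hex 17: (6, -5, -1)
  hex 18: (5, -4, -1)
  hex 19: (4, -3, -1)
  hex 20: (3, -2, -1)
  hex 21: (2, -2, 0)
  hex 22: (1, -2, 1)
  hex 23: (0, -2, 2)
  hex 24: (-1, -2, 3)
  hex 25: (-2, -2, 4)
  hex 26: (-2, -3, 5)
  hex 27: (-2, -4, 6)
  hex 28: (-2, -5, 7)
  hex 29: (-2, -6, 8)
Sorted: 30 hexes.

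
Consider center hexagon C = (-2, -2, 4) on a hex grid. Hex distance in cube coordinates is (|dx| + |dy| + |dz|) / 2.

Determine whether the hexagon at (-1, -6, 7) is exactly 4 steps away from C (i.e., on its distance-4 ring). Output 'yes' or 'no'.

Answer: yes

Derivation:
|px - cx| = |-1 - (-2)| = 1
|py - cy| = |-6 - (-2)| = 4
|pz - cz| = |7 - 4| = 3
distance = (1+4+3)/2 = 8/2 = 4
radius = 4; distance == radius -> yes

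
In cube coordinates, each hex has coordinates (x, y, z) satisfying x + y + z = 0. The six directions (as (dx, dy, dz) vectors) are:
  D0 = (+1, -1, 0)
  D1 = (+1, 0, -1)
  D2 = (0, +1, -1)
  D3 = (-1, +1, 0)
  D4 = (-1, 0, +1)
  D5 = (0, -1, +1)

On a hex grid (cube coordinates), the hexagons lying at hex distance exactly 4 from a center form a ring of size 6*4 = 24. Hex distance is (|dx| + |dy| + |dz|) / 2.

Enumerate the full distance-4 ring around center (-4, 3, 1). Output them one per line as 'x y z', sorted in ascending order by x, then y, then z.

Answer: -8 3 5
-8 4 4
-8 5 3
-8 6 2
-8 7 1
-7 2 5
-7 7 0
-6 1 5
-6 7 -1
-5 0 5
-5 7 -2
-4 -1 5
-4 7 -3
-3 -1 4
-3 6 -3
-2 -1 3
-2 5 -3
-1 -1 2
-1 4 -3
0 -1 1
0 0 0
0 1 -1
0 2 -2
0 3 -3

Derivation:
Walk ring at distance 4 from (-4, 3, 1):
Start at center + D4*4 = (-8, 3, 5)
  hex 0: (-8, 3, 5)
  hex 1: (-7, 2, 5)
  hex 2: (-6, 1, 5)
  hex 3: (-5, 0, 5)
  hex 4: (-4, -1, 5)
  hex 5: (-3, -1, 4)
  hex 6: (-2, -1, 3)
  hex 7: (-1, -1, 2)
  hex 8: (0, -1, 1)
  hex 9: (0, 0, 0)
  hex 10: (0, 1, -1)
  hex 11: (0, 2, -2)
  hex 12: (0, 3, -3)
  hex 13: (-1, 4, -3)
  hex 14: (-2, 5, -3)
  hex 15: (-3, 6, -3)
  hex 16: (-4, 7, -3)
  hex 17: (-5, 7, -2)
  hex 18: (-6, 7, -1)
  hex 19: (-7, 7, 0)
  hex 20: (-8, 7, 1)
  hex 21: (-8, 6, 2)
  hex 22: (-8, 5, 3)
  hex 23: (-8, 4, 4)
Sorted: 24 hexes.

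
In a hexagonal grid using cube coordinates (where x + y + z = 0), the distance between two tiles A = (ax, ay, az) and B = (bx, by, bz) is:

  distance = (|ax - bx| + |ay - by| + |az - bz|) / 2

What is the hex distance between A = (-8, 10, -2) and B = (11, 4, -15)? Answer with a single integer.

Answer: 19

Derivation:
|ax - bx| = |-8 - 11| = 19
|ay - by| = |10 - 4| = 6
|az - bz| = |-2 - (-15)| = 13
distance = (19 + 6 + 13) / 2 = 38 / 2 = 19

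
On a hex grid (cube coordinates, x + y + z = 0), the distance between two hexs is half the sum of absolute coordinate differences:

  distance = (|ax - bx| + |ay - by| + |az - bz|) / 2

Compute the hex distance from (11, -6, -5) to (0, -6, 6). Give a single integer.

Answer: 11

Derivation:
|ax - bx| = |11 - 0| = 11
|ay - by| = |-6 - (-6)| = 0
|az - bz| = |-5 - 6| = 11
distance = (11 + 0 + 11) / 2 = 22 / 2 = 11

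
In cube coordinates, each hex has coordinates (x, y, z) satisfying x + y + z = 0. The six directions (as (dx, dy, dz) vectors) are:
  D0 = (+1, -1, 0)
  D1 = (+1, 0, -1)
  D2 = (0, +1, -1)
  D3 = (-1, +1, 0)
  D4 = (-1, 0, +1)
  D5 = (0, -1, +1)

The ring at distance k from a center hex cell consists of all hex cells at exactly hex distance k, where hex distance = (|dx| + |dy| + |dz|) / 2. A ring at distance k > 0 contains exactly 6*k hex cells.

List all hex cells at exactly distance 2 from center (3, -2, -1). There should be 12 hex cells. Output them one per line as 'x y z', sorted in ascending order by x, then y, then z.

Walk ring at distance 2 from (3, -2, -1):
Start at center + D4*2 = (1, -2, 1)
  hex 0: (1, -2, 1)
  hex 1: (2, -3, 1)
  hex 2: (3, -4, 1)
  hex 3: (4, -4, 0)
  hex 4: (5, -4, -1)
  hex 5: (5, -3, -2)
  hex 6: (5, -2, -3)
  hex 7: (4, -1, -3)
  hex 8: (3, 0, -3)
  hex 9: (2, 0, -2)
  hex 10: (1, 0, -1)
  hex 11: (1, -1, 0)
Sorted: 12 hexes.

Answer: 1 -2 1
1 -1 0
1 0 -1
2 -3 1
2 0 -2
3 -4 1
3 0 -3
4 -4 0
4 -1 -3
5 -4 -1
5 -3 -2
5 -2 -3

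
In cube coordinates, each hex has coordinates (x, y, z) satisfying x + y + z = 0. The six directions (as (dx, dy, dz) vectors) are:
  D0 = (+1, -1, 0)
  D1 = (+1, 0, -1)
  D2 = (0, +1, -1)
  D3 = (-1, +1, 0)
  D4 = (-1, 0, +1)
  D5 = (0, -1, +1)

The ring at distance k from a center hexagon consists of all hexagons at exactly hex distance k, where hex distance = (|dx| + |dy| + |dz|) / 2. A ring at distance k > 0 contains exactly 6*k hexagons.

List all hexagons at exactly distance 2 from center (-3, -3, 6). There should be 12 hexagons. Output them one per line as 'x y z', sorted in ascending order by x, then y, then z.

Walk ring at distance 2 from (-3, -3, 6):
Start at center + D4*2 = (-5, -3, 8)
  hex 0: (-5, -3, 8)
  hex 1: (-4, -4, 8)
  hex 2: (-3, -5, 8)
  hex 3: (-2, -5, 7)
  hex 4: (-1, -5, 6)
  hex 5: (-1, -4, 5)
  hex 6: (-1, -3, 4)
  hex 7: (-2, -2, 4)
  hex 8: (-3, -1, 4)
  hex 9: (-4, -1, 5)
  hex 10: (-5, -1, 6)
  hex 11: (-5, -2, 7)
Sorted: 12 hexes.

Answer: -5 -3 8
-5 -2 7
-5 -1 6
-4 -4 8
-4 -1 5
-3 -5 8
-3 -1 4
-2 -5 7
-2 -2 4
-1 -5 6
-1 -4 5
-1 -3 4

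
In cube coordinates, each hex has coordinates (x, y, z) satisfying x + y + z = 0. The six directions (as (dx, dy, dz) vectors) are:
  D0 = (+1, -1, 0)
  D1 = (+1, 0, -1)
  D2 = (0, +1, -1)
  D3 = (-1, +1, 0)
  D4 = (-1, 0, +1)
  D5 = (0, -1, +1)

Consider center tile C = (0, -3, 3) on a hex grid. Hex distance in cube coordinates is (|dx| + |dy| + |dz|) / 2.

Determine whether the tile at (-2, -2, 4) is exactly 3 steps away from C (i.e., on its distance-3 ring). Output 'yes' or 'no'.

Answer: no

Derivation:
|px - cx| = |-2 - 0| = 2
|py - cy| = |-2 - (-3)| = 1
|pz - cz| = |4 - 3| = 1
distance = (2+1+1)/2 = 4/2 = 2
radius = 3; distance != radius -> no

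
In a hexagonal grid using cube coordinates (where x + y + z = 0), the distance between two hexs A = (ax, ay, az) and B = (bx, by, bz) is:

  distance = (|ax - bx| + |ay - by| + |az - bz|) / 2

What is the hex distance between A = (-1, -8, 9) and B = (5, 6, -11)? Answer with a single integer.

|ax - bx| = |-1 - 5| = 6
|ay - by| = |-8 - 6| = 14
|az - bz| = |9 - (-11)| = 20
distance = (6 + 14 + 20) / 2 = 40 / 2 = 20

Answer: 20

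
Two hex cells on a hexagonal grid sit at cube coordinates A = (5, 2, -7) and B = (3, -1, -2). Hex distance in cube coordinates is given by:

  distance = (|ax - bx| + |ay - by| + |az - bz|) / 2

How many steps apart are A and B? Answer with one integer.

|ax - bx| = |5 - 3| = 2
|ay - by| = |2 - (-1)| = 3
|az - bz| = |-7 - (-2)| = 5
distance = (2 + 3 + 5) / 2 = 10 / 2 = 5

Answer: 5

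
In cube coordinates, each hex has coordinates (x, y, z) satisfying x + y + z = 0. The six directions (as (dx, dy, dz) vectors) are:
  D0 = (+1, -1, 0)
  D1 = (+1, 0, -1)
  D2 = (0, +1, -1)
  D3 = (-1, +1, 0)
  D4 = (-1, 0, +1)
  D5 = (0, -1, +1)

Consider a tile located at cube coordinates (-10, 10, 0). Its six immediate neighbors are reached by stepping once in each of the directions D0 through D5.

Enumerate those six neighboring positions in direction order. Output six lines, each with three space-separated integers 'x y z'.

Answer: -9 9 0
-9 10 -1
-10 11 -1
-11 11 0
-11 10 1
-10 9 1

Derivation:
Center: (-10, 10, 0). Add each direction:
  D0: (-10, 10, 0) + (1, -1, 0) = (-9, 9, 0)
  D1: (-10, 10, 0) + (1, 0, -1) = (-9, 10, -1)
  D2: (-10, 10, 0) + (0, 1, -1) = (-10, 11, -1)
  D3: (-10, 10, 0) + (-1, 1, 0) = (-11, 11, 0)
  D4: (-10, 10, 0) + (-1, 0, 1) = (-11, 10, 1)
  D5: (-10, 10, 0) + (0, -1, 1) = (-10, 9, 1)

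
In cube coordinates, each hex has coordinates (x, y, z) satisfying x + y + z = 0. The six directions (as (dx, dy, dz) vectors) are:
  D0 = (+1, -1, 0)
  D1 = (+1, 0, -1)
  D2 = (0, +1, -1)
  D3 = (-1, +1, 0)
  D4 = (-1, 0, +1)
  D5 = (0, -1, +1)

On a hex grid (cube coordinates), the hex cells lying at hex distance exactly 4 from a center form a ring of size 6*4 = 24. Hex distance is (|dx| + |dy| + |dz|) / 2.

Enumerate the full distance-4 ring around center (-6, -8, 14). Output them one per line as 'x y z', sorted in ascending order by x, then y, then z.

Walk ring at distance 4 from (-6, -8, 14):
Start at center + D4*4 = (-10, -8, 18)
  hex 0: (-10, -8, 18)
  hex 1: (-9, -9, 18)
  hex 2: (-8, -10, 18)
  hex 3: (-7, -11, 18)
  hex 4: (-6, -12, 18)
  hex 5: (-5, -12, 17)
  hex 6: (-4, -12, 16)
  hex 7: (-3, -12, 15)
  hex 8: (-2, -12, 14)
  hex 9: (-2, -11, 13)
  hex 10: (-2, -10, 12)
  hex 11: (-2, -9, 11)
  hex 12: (-2, -8, 10)
  hex 13: (-3, -7, 10)
  hex 14: (-4, -6, 10)
  hex 15: (-5, -5, 10)
  hex 16: (-6, -4, 10)
  hex 17: (-7, -4, 11)
  hex 18: (-8, -4, 12)
  hex 19: (-9, -4, 13)
  hex 20: (-10, -4, 14)
  hex 21: (-10, -5, 15)
  hex 22: (-10, -6, 16)
  hex 23: (-10, -7, 17)
Sorted: 24 hexes.

Answer: -10 -8 18
-10 -7 17
-10 -6 16
-10 -5 15
-10 -4 14
-9 -9 18
-9 -4 13
-8 -10 18
-8 -4 12
-7 -11 18
-7 -4 11
-6 -12 18
-6 -4 10
-5 -12 17
-5 -5 10
-4 -12 16
-4 -6 10
-3 -12 15
-3 -7 10
-2 -12 14
-2 -11 13
-2 -10 12
-2 -9 11
-2 -8 10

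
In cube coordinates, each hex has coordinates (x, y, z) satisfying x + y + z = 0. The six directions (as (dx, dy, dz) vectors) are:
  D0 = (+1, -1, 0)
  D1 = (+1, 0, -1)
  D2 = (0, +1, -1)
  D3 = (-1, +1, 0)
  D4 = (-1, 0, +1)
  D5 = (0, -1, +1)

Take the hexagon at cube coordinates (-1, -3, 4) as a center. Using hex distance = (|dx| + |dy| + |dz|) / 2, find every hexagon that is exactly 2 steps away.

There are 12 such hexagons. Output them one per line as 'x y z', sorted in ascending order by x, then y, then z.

Walk ring at distance 2 from (-1, -3, 4):
Start at center + D4*2 = (-3, -3, 6)
  hex 0: (-3, -3, 6)
  hex 1: (-2, -4, 6)
  hex 2: (-1, -5, 6)
  hex 3: (0, -5, 5)
  hex 4: (1, -5, 4)
  hex 5: (1, -4, 3)
  hex 6: (1, -3, 2)
  hex 7: (0, -2, 2)
  hex 8: (-1, -1, 2)
  hex 9: (-2, -1, 3)
  hex 10: (-3, -1, 4)
  hex 11: (-3, -2, 5)
Sorted: 12 hexes.

Answer: -3 -3 6
-3 -2 5
-3 -1 4
-2 -4 6
-2 -1 3
-1 -5 6
-1 -1 2
0 -5 5
0 -2 2
1 -5 4
1 -4 3
1 -3 2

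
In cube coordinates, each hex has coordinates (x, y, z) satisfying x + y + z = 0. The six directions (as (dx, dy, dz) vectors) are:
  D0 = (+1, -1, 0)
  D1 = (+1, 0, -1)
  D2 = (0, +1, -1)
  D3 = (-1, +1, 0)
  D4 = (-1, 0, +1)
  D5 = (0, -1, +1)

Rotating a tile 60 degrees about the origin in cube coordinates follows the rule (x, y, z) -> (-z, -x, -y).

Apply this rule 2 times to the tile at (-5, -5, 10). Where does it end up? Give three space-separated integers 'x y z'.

Start: (-5, -5, 10)
Step 1: (-5, -5, 10) -> (-(10), -(-5), -(-5)) = (-10, 5, 5)
Step 2: (-10, 5, 5) -> (-(5), -(-10), -(5)) = (-5, 10, -5)

Answer: -5 10 -5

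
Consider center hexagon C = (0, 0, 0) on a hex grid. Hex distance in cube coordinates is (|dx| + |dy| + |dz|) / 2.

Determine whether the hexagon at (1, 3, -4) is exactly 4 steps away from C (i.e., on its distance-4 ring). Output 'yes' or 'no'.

|px - cx| = |1 - 0| = 1
|py - cy| = |3 - 0| = 3
|pz - cz| = |-4 - 0| = 4
distance = (1+3+4)/2 = 8/2 = 4
radius = 4; distance == radius -> yes

Answer: yes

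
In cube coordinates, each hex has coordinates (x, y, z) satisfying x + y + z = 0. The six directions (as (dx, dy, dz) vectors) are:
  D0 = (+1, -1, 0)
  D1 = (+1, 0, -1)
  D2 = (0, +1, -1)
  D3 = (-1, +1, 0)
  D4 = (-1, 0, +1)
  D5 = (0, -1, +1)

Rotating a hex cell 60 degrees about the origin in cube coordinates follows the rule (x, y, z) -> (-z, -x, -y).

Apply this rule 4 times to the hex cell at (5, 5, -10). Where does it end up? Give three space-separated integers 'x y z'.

Start: (5, 5, -10)
Step 1: (5, 5, -10) -> (-(-10), -(5), -(5)) = (10, -5, -5)
Step 2: (10, -5, -5) -> (-(-5), -(10), -(-5)) = (5, -10, 5)
Step 3: (5, -10, 5) -> (-(5), -(5), -(-10)) = (-5, -5, 10)
Step 4: (-5, -5, 10) -> (-(10), -(-5), -(-5)) = (-10, 5, 5)

Answer: -10 5 5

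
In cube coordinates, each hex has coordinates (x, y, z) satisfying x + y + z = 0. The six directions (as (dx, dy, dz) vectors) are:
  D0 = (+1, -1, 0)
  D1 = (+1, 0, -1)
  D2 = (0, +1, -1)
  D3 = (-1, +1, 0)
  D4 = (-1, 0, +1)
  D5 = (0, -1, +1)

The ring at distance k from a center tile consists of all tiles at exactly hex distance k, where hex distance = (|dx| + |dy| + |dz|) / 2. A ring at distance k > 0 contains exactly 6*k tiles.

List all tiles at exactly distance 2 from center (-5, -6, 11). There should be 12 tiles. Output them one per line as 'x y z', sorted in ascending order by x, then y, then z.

Walk ring at distance 2 from (-5, -6, 11):
Start at center + D4*2 = (-7, -6, 13)
  hex 0: (-7, -6, 13)
  hex 1: (-6, -7, 13)
  hex 2: (-5, -8, 13)
  hex 3: (-4, -8, 12)
  hex 4: (-3, -8, 11)
  hex 5: (-3, -7, 10)
  hex 6: (-3, -6, 9)
  hex 7: (-4, -5, 9)
  hex 8: (-5, -4, 9)
  hex 9: (-6, -4, 10)
  hex 10: (-7, -4, 11)
  hex 11: (-7, -5, 12)
Sorted: 12 hexes.

Answer: -7 -6 13
-7 -5 12
-7 -4 11
-6 -7 13
-6 -4 10
-5 -8 13
-5 -4 9
-4 -8 12
-4 -5 9
-3 -8 11
-3 -7 10
-3 -6 9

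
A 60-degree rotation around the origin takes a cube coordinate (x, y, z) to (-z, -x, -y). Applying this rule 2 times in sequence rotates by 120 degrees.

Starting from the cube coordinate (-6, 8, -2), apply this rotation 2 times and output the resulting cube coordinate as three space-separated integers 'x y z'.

Start: (-6, 8, -2)
Step 1: (-6, 8, -2) -> (-(-2), -(-6), -(8)) = (2, 6, -8)
Step 2: (2, 6, -8) -> (-(-8), -(2), -(6)) = (8, -2, -6)

Answer: 8 -2 -6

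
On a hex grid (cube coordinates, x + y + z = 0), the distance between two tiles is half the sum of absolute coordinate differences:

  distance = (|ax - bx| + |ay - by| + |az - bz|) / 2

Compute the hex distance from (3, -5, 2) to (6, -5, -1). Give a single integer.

|ax - bx| = |3 - 6| = 3
|ay - by| = |-5 - (-5)| = 0
|az - bz| = |2 - (-1)| = 3
distance = (3 + 0 + 3) / 2 = 6 / 2 = 3

Answer: 3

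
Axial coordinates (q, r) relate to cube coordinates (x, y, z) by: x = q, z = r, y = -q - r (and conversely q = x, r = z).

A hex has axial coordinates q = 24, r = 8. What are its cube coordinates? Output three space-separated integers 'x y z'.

x = q = 24
z = r = 8
y = -x - z = -(24) - (8) = -32

Answer: 24 -32 8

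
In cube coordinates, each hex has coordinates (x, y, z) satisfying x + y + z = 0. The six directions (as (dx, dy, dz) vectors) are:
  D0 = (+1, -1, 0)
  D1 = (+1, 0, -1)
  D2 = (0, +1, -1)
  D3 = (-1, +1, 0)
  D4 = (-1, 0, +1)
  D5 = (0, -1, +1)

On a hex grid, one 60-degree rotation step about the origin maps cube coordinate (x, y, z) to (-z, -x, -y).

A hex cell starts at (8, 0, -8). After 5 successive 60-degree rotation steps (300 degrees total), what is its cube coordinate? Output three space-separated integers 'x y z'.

Start: (8, 0, -8)
Step 1: (8, 0, -8) -> (-(-8), -(8), -(0)) = (8, -8, 0)
Step 2: (8, -8, 0) -> (-(0), -(8), -(-8)) = (0, -8, 8)
Step 3: (0, -8, 8) -> (-(8), -(0), -(-8)) = (-8, 0, 8)
Step 4: (-8, 0, 8) -> (-(8), -(-8), -(0)) = (-8, 8, 0)
Step 5: (-8, 8, 0) -> (-(0), -(-8), -(8)) = (0, 8, -8)

Answer: 0 8 -8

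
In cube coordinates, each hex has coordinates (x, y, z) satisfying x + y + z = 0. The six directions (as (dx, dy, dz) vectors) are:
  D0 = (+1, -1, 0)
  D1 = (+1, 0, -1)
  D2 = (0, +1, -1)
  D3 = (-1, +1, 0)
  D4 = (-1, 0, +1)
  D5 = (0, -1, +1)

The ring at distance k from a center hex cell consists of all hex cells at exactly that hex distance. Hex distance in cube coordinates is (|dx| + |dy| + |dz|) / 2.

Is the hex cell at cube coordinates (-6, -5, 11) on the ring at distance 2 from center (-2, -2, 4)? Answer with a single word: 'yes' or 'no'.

|px - cx| = |-6 - (-2)| = 4
|py - cy| = |-5 - (-2)| = 3
|pz - cz| = |11 - 4| = 7
distance = (4+3+7)/2 = 14/2 = 7
radius = 2; distance != radius -> no

Answer: no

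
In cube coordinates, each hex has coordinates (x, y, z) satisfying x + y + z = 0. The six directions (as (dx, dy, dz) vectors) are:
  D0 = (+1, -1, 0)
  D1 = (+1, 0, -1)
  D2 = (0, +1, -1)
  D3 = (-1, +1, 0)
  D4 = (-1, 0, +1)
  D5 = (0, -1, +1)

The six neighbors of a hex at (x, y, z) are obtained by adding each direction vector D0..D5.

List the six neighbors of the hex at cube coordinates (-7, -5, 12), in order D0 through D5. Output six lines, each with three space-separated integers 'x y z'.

Center: (-7, -5, 12). Add each direction:
  D0: (-7, -5, 12) + (1, -1, 0) = (-6, -6, 12)
  D1: (-7, -5, 12) + (1, 0, -1) = (-6, -5, 11)
  D2: (-7, -5, 12) + (0, 1, -1) = (-7, -4, 11)
  D3: (-7, -5, 12) + (-1, 1, 0) = (-8, -4, 12)
  D4: (-7, -5, 12) + (-1, 0, 1) = (-8, -5, 13)
  D5: (-7, -5, 12) + (0, -1, 1) = (-7, -6, 13)

Answer: -6 -6 12
-6 -5 11
-7 -4 11
-8 -4 12
-8 -5 13
-7 -6 13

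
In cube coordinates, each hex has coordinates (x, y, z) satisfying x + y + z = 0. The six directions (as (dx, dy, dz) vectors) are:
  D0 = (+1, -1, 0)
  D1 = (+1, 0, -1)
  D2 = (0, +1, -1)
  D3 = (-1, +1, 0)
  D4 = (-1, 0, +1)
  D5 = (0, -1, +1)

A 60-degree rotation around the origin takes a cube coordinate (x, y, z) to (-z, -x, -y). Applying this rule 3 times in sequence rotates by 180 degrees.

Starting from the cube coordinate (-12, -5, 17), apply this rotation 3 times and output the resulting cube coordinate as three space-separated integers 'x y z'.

Answer: 12 5 -17

Derivation:
Start: (-12, -5, 17)
Step 1: (-12, -5, 17) -> (-(17), -(-12), -(-5)) = (-17, 12, 5)
Step 2: (-17, 12, 5) -> (-(5), -(-17), -(12)) = (-5, 17, -12)
Step 3: (-5, 17, -12) -> (-(-12), -(-5), -(17)) = (12, 5, -17)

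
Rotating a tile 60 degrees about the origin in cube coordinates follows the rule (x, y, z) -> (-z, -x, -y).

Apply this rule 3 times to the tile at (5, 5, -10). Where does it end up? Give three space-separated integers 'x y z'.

Answer: -5 -5 10

Derivation:
Start: (5, 5, -10)
Step 1: (5, 5, -10) -> (-(-10), -(5), -(5)) = (10, -5, -5)
Step 2: (10, -5, -5) -> (-(-5), -(10), -(-5)) = (5, -10, 5)
Step 3: (5, -10, 5) -> (-(5), -(5), -(-10)) = (-5, -5, 10)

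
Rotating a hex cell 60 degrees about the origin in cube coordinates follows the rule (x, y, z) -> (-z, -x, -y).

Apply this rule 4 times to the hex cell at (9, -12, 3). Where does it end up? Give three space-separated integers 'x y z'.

Answer: 3 9 -12

Derivation:
Start: (9, -12, 3)
Step 1: (9, -12, 3) -> (-(3), -(9), -(-12)) = (-3, -9, 12)
Step 2: (-3, -9, 12) -> (-(12), -(-3), -(-9)) = (-12, 3, 9)
Step 3: (-12, 3, 9) -> (-(9), -(-12), -(3)) = (-9, 12, -3)
Step 4: (-9, 12, -3) -> (-(-3), -(-9), -(12)) = (3, 9, -12)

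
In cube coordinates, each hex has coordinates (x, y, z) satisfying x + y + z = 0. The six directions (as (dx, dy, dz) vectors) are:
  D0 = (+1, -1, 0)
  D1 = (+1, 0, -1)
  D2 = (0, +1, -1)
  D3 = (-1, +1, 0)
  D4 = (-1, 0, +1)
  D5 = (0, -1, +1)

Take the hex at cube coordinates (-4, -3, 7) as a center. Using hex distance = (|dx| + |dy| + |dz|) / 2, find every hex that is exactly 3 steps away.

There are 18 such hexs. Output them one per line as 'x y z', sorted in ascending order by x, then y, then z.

Walk ring at distance 3 from (-4, -3, 7):
Start at center + D4*3 = (-7, -3, 10)
  hex 0: (-7, -3, 10)
  hex 1: (-6, -4, 10)
  hex 2: (-5, -5, 10)
  hex 3: (-4, -6, 10)
  hex 4: (-3, -6, 9)
  hex 5: (-2, -6, 8)
  hex 6: (-1, -6, 7)
  hex 7: (-1, -5, 6)
  hex 8: (-1, -4, 5)
  hex 9: (-1, -3, 4)
  hex 10: (-2, -2, 4)
  hex 11: (-3, -1, 4)
  hex 12: (-4, 0, 4)
  hex 13: (-5, 0, 5)
  hex 14: (-6, 0, 6)
  hex 15: (-7, 0, 7)
  hex 16: (-7, -1, 8)
  hex 17: (-7, -2, 9)
Sorted: 18 hexes.

Answer: -7 -3 10
-7 -2 9
-7 -1 8
-7 0 7
-6 -4 10
-6 0 6
-5 -5 10
-5 0 5
-4 -6 10
-4 0 4
-3 -6 9
-3 -1 4
-2 -6 8
-2 -2 4
-1 -6 7
-1 -5 6
-1 -4 5
-1 -3 4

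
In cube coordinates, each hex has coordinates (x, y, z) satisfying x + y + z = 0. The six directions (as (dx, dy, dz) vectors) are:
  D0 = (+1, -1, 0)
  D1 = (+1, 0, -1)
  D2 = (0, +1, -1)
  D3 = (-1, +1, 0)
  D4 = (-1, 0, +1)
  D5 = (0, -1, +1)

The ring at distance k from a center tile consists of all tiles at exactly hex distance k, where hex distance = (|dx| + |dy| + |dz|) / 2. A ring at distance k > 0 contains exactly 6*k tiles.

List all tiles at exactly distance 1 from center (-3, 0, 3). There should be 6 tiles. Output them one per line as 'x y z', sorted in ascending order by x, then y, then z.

Walk ring at distance 1 from (-3, 0, 3):
Start at center + D4*1 = (-4, 0, 4)
  hex 0: (-4, 0, 4)
  hex 1: (-3, -1, 4)
  hex 2: (-2, -1, 3)
  hex 3: (-2, 0, 2)
  hex 4: (-3, 1, 2)
  hex 5: (-4, 1, 3)
Sorted: 6 hexes.

Answer: -4 0 4
-4 1 3
-3 -1 4
-3 1 2
-2 -1 3
-2 0 2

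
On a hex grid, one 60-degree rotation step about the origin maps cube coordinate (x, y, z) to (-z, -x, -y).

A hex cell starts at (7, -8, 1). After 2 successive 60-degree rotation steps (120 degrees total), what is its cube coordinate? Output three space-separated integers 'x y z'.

Start: (7, -8, 1)
Step 1: (7, -8, 1) -> (-(1), -(7), -(-8)) = (-1, -7, 8)
Step 2: (-1, -7, 8) -> (-(8), -(-1), -(-7)) = (-8, 1, 7)

Answer: -8 1 7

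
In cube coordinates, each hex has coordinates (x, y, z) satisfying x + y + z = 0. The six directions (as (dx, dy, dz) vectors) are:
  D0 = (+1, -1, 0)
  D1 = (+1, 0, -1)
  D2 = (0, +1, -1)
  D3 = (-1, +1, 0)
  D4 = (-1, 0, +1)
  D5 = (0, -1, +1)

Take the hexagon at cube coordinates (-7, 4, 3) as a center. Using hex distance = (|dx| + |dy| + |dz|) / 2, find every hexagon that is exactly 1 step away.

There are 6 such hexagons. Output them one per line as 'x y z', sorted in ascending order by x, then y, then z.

Walk ring at distance 1 from (-7, 4, 3):
Start at center + D4*1 = (-8, 4, 4)
  hex 0: (-8, 4, 4)
  hex 1: (-7, 3, 4)
  hex 2: (-6, 3, 3)
  hex 3: (-6, 4, 2)
  hex 4: (-7, 5, 2)
  hex 5: (-8, 5, 3)
Sorted: 6 hexes.

Answer: -8 4 4
-8 5 3
-7 3 4
-7 5 2
-6 3 3
-6 4 2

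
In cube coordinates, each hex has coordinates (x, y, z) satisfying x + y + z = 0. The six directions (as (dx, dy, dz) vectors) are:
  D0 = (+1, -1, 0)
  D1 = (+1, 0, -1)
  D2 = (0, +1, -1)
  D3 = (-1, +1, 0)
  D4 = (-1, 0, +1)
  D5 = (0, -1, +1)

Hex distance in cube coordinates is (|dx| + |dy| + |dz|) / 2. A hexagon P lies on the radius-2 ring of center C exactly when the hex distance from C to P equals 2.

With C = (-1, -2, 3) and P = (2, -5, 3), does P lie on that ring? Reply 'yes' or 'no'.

|px - cx| = |2 - (-1)| = 3
|py - cy| = |-5 - (-2)| = 3
|pz - cz| = |3 - 3| = 0
distance = (3+3+0)/2 = 6/2 = 3
radius = 2; distance != radius -> no

Answer: no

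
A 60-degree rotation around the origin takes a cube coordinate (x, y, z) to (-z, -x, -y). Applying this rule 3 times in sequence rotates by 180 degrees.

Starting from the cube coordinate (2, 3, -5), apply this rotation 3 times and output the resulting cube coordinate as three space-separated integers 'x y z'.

Start: (2, 3, -5)
Step 1: (2, 3, -5) -> (-(-5), -(2), -(3)) = (5, -2, -3)
Step 2: (5, -2, -3) -> (-(-3), -(5), -(-2)) = (3, -5, 2)
Step 3: (3, -5, 2) -> (-(2), -(3), -(-5)) = (-2, -3, 5)

Answer: -2 -3 5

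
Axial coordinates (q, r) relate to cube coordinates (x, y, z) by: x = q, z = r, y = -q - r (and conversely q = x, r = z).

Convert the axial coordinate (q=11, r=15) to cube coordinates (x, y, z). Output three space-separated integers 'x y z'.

Answer: 11 -26 15

Derivation:
x = q = 11
z = r = 15
y = -x - z = -(11) - (15) = -26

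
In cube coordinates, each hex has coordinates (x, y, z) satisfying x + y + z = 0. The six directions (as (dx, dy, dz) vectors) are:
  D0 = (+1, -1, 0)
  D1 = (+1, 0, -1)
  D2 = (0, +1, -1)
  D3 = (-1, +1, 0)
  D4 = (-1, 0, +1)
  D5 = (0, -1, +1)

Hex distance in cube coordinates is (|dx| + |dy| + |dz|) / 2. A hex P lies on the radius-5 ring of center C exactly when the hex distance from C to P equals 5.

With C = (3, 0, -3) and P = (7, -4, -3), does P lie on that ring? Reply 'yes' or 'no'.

|px - cx| = |7 - 3| = 4
|py - cy| = |-4 - 0| = 4
|pz - cz| = |-3 - (-3)| = 0
distance = (4+4+0)/2 = 8/2 = 4
radius = 5; distance != radius -> no

Answer: no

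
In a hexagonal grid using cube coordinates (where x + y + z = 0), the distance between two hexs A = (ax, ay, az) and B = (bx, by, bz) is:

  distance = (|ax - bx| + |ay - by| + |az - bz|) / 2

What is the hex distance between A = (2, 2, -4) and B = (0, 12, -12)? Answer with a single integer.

Answer: 10

Derivation:
|ax - bx| = |2 - 0| = 2
|ay - by| = |2 - 12| = 10
|az - bz| = |-4 - (-12)| = 8
distance = (2 + 10 + 8) / 2 = 20 / 2 = 10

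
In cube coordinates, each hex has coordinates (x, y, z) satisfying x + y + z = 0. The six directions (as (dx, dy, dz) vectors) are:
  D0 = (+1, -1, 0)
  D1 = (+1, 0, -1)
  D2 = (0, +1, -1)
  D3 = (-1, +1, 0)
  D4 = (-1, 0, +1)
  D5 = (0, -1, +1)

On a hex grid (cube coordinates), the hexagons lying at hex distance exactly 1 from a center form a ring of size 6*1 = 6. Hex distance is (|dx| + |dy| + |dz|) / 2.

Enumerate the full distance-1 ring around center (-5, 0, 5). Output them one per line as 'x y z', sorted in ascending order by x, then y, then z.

Answer: -6 0 6
-6 1 5
-5 -1 6
-5 1 4
-4 -1 5
-4 0 4

Derivation:
Walk ring at distance 1 from (-5, 0, 5):
Start at center + D4*1 = (-6, 0, 6)
  hex 0: (-6, 0, 6)
  hex 1: (-5, -1, 6)
  hex 2: (-4, -1, 5)
  hex 3: (-4, 0, 4)
  hex 4: (-5, 1, 4)
  hex 5: (-6, 1, 5)
Sorted: 6 hexes.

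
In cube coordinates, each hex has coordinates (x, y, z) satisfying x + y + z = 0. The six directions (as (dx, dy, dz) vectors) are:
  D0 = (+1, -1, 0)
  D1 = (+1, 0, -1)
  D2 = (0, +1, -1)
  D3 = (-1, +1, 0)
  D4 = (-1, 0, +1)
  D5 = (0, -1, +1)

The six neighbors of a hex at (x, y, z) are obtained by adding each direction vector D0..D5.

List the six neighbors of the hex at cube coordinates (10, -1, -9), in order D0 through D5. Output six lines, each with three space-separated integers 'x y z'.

Center: (10, -1, -9). Add each direction:
  D0: (10, -1, -9) + (1, -1, 0) = (11, -2, -9)
  D1: (10, -1, -9) + (1, 0, -1) = (11, -1, -10)
  D2: (10, -1, -9) + (0, 1, -1) = (10, 0, -10)
  D3: (10, -1, -9) + (-1, 1, 0) = (9, 0, -9)
  D4: (10, -1, -9) + (-1, 0, 1) = (9, -1, -8)
  D5: (10, -1, -9) + (0, -1, 1) = (10, -2, -8)

Answer: 11 -2 -9
11 -1 -10
10 0 -10
9 0 -9
9 -1 -8
10 -2 -8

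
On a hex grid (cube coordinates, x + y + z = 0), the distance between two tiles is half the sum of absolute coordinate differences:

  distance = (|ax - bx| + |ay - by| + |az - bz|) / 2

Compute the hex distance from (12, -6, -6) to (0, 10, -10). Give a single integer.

Answer: 16

Derivation:
|ax - bx| = |12 - 0| = 12
|ay - by| = |-6 - 10| = 16
|az - bz| = |-6 - (-10)| = 4
distance = (12 + 16 + 4) / 2 = 32 / 2 = 16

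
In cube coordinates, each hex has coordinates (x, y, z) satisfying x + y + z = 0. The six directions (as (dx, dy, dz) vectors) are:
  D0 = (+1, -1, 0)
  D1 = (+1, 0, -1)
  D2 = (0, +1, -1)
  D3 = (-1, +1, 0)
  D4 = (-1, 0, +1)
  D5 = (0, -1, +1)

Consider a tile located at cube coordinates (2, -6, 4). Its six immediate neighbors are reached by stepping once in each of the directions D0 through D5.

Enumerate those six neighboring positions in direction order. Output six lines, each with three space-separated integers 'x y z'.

Center: (2, -6, 4). Add each direction:
  D0: (2, -6, 4) + (1, -1, 0) = (3, -7, 4)
  D1: (2, -6, 4) + (1, 0, -1) = (3, -6, 3)
  D2: (2, -6, 4) + (0, 1, -1) = (2, -5, 3)
  D3: (2, -6, 4) + (-1, 1, 0) = (1, -5, 4)
  D4: (2, -6, 4) + (-1, 0, 1) = (1, -6, 5)
  D5: (2, -6, 4) + (0, -1, 1) = (2, -7, 5)

Answer: 3 -7 4
3 -6 3
2 -5 3
1 -5 4
1 -6 5
2 -7 5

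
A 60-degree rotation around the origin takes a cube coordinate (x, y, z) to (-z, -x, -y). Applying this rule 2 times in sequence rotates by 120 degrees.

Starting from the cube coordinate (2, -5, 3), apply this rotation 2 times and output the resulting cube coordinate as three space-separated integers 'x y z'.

Start: (2, -5, 3)
Step 1: (2, -5, 3) -> (-(3), -(2), -(-5)) = (-3, -2, 5)
Step 2: (-3, -2, 5) -> (-(5), -(-3), -(-2)) = (-5, 3, 2)

Answer: -5 3 2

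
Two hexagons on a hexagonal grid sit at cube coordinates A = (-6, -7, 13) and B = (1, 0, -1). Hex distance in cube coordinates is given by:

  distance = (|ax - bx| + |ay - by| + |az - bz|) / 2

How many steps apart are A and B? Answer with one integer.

|ax - bx| = |-6 - 1| = 7
|ay - by| = |-7 - 0| = 7
|az - bz| = |13 - (-1)| = 14
distance = (7 + 7 + 14) / 2 = 28 / 2 = 14

Answer: 14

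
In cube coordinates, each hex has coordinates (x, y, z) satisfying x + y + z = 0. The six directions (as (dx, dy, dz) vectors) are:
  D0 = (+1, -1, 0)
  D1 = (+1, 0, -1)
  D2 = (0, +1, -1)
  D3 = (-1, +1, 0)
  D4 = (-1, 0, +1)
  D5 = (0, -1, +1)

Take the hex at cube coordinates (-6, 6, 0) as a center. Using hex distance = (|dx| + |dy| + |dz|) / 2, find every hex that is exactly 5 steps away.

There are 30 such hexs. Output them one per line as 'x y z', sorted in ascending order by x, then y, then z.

Walk ring at distance 5 from (-6, 6, 0):
Start at center + D4*5 = (-11, 6, 5)
  hex 0: (-11, 6, 5)
  hex 1: (-10, 5, 5)
  hex 2: (-9, 4, 5)
  hex 3: (-8, 3, 5)
  hex 4: (-7, 2, 5)
  hex 5: (-6, 1, 5)
  hex 6: (-5, 1, 4)
  hex 7: (-4, 1, 3)
  hex 8: (-3, 1, 2)
  hex 9: (-2, 1, 1)
  hex 10: (-1, 1, 0)
  hex 11: (-1, 2, -1)
  hex 12: (-1, 3, -2)
  hex 13: (-1, 4, -3)
  hex 14: (-1, 5, -4)
  hex 15: (-1, 6, -5)
  hex 16: (-2, 7, -5)
  hex 17: (-3, 8, -5)
  hex 18: (-4, 9, -5)
  hex 19: (-5, 10, -5)
  hex 20: (-6, 11, -5)
  hex 21: (-7, 11, -4)
  hex 22: (-8, 11, -3)
  hex 23: (-9, 11, -2)
  hex 24: (-10, 11, -1)
  hex 25: (-11, 11, 0)
  hex 26: (-11, 10, 1)
  hex 27: (-11, 9, 2)
  hex 28: (-11, 8, 3)
  hex 29: (-11, 7, 4)
Sorted: 30 hexes.

Answer: -11 6 5
-11 7 4
-11 8 3
-11 9 2
-11 10 1
-11 11 0
-10 5 5
-10 11 -1
-9 4 5
-9 11 -2
-8 3 5
-8 11 -3
-7 2 5
-7 11 -4
-6 1 5
-6 11 -5
-5 1 4
-5 10 -5
-4 1 3
-4 9 -5
-3 1 2
-3 8 -5
-2 1 1
-2 7 -5
-1 1 0
-1 2 -1
-1 3 -2
-1 4 -3
-1 5 -4
-1 6 -5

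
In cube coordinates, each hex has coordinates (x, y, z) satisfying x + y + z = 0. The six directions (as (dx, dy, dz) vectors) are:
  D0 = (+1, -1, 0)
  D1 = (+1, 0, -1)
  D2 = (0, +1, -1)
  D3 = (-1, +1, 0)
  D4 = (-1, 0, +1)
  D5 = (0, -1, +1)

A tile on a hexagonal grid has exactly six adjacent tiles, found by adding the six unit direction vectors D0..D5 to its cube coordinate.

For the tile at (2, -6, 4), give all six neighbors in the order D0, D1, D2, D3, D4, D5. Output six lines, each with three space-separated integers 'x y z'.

Center: (2, -6, 4). Add each direction:
  D0: (2, -6, 4) + (1, -1, 0) = (3, -7, 4)
  D1: (2, -6, 4) + (1, 0, -1) = (3, -6, 3)
  D2: (2, -6, 4) + (0, 1, -1) = (2, -5, 3)
  D3: (2, -6, 4) + (-1, 1, 0) = (1, -5, 4)
  D4: (2, -6, 4) + (-1, 0, 1) = (1, -6, 5)
  D5: (2, -6, 4) + (0, -1, 1) = (2, -7, 5)

Answer: 3 -7 4
3 -6 3
2 -5 3
1 -5 4
1 -6 5
2 -7 5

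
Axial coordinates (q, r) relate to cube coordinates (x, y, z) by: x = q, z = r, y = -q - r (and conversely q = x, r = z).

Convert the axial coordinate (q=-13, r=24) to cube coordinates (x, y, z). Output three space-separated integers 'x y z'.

Answer: -13 -11 24

Derivation:
x = q = -13
z = r = 24
y = -x - z = -(-13) - (24) = -11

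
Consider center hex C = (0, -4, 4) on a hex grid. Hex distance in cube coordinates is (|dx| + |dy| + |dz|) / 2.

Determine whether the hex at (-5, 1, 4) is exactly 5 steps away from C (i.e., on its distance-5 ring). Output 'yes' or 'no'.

Answer: yes

Derivation:
|px - cx| = |-5 - 0| = 5
|py - cy| = |1 - (-4)| = 5
|pz - cz| = |4 - 4| = 0
distance = (5+5+0)/2 = 10/2 = 5
radius = 5; distance == radius -> yes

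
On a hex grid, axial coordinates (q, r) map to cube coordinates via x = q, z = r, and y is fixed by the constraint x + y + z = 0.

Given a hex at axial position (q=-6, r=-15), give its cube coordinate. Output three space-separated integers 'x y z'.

Answer: -6 21 -15

Derivation:
x = q = -6
z = r = -15
y = -x - z = -(-6) - (-15) = 21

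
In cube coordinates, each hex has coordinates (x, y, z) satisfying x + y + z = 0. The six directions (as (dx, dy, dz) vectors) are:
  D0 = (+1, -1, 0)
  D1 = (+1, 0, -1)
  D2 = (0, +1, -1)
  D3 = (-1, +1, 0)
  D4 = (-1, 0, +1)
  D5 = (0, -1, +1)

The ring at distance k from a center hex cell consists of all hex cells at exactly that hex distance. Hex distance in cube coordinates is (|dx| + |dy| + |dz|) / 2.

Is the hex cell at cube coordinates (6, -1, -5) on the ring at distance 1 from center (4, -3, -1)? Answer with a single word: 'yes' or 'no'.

|px - cx| = |6 - 4| = 2
|py - cy| = |-1 - (-3)| = 2
|pz - cz| = |-5 - (-1)| = 4
distance = (2+2+4)/2 = 8/2 = 4
radius = 1; distance != radius -> no

Answer: no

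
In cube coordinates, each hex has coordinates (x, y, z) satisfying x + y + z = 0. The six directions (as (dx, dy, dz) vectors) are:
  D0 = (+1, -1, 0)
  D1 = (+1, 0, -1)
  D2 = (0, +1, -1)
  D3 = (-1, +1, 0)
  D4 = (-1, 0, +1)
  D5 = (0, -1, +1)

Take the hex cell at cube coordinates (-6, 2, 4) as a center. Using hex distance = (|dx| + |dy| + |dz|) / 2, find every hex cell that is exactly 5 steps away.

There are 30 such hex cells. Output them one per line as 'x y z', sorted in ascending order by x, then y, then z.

Answer: -11 2 9
-11 3 8
-11 4 7
-11 5 6
-11 6 5
-11 7 4
-10 1 9
-10 7 3
-9 0 9
-9 7 2
-8 -1 9
-8 7 1
-7 -2 9
-7 7 0
-6 -3 9
-6 7 -1
-5 -3 8
-5 6 -1
-4 -3 7
-4 5 -1
-3 -3 6
-3 4 -1
-2 -3 5
-2 3 -1
-1 -3 4
-1 -2 3
-1 -1 2
-1 0 1
-1 1 0
-1 2 -1

Derivation:
Walk ring at distance 5 from (-6, 2, 4):
Start at center + D4*5 = (-11, 2, 9)
  hex 0: (-11, 2, 9)
  hex 1: (-10, 1, 9)
  hex 2: (-9, 0, 9)
  hex 3: (-8, -1, 9)
  hex 4: (-7, -2, 9)
  hex 5: (-6, -3, 9)
  hex 6: (-5, -3, 8)
  hex 7: (-4, -3, 7)
  hex 8: (-3, -3, 6)
  hex 9: (-2, -3, 5)
  hex 10: (-1, -3, 4)
  hex 11: (-1, -2, 3)
  hex 12: (-1, -1, 2)
  hex 13: (-1, 0, 1)
  hex 14: (-1, 1, 0)
  hex 15: (-1, 2, -1)
  hex 16: (-2, 3, -1)
  hex 17: (-3, 4, -1)
  hex 18: (-4, 5, -1)
  hex 19: (-5, 6, -1)
  hex 20: (-6, 7, -1)
  hex 21: (-7, 7, 0)
  hex 22: (-8, 7, 1)
  hex 23: (-9, 7, 2)
  hex 24: (-10, 7, 3)
  hex 25: (-11, 7, 4)
  hex 26: (-11, 6, 5)
  hex 27: (-11, 5, 6)
  hex 28: (-11, 4, 7)
  hex 29: (-11, 3, 8)
Sorted: 30 hexes.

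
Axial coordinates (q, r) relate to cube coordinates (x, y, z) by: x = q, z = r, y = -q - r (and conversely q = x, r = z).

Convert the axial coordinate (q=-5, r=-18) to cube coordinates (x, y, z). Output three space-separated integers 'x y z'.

x = q = -5
z = r = -18
y = -x - z = -(-5) - (-18) = 23

Answer: -5 23 -18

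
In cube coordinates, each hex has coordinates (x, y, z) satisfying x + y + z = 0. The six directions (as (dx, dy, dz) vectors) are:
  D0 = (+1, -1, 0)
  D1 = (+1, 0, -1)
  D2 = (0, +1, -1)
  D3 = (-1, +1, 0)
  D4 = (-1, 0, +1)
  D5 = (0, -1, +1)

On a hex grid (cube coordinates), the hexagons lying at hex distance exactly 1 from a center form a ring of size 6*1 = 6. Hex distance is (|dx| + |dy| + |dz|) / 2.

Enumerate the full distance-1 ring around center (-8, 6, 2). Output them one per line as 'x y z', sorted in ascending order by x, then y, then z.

Walk ring at distance 1 from (-8, 6, 2):
Start at center + D4*1 = (-9, 6, 3)
  hex 0: (-9, 6, 3)
  hex 1: (-8, 5, 3)
  hex 2: (-7, 5, 2)
  hex 3: (-7, 6, 1)
  hex 4: (-8, 7, 1)
  hex 5: (-9, 7, 2)
Sorted: 6 hexes.

Answer: -9 6 3
-9 7 2
-8 5 3
-8 7 1
-7 5 2
-7 6 1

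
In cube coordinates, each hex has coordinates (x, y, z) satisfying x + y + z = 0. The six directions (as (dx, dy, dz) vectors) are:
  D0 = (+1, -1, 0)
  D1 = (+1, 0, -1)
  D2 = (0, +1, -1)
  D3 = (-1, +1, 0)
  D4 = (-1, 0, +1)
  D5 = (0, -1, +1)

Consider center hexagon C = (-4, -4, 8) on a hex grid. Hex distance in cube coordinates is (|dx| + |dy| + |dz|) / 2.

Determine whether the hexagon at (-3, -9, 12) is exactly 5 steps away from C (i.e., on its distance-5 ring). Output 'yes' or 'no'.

|px - cx| = |-3 - (-4)| = 1
|py - cy| = |-9 - (-4)| = 5
|pz - cz| = |12 - 8| = 4
distance = (1+5+4)/2 = 10/2 = 5
radius = 5; distance == radius -> yes

Answer: yes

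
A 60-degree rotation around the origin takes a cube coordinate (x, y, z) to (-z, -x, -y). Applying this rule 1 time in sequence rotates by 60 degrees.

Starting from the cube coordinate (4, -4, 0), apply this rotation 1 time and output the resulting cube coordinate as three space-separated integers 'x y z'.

Start: (4, -4, 0)
Step 1: (4, -4, 0) -> (-(0), -(4), -(-4)) = (0, -4, 4)

Answer: 0 -4 4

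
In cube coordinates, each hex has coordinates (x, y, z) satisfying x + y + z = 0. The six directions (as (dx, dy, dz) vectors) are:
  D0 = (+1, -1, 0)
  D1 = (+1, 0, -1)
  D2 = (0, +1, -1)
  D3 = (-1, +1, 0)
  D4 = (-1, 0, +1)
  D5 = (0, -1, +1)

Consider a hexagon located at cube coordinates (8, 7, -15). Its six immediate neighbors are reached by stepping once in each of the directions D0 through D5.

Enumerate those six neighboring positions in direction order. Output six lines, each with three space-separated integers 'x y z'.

Center: (8, 7, -15). Add each direction:
  D0: (8, 7, -15) + (1, -1, 0) = (9, 6, -15)
  D1: (8, 7, -15) + (1, 0, -1) = (9, 7, -16)
  D2: (8, 7, -15) + (0, 1, -1) = (8, 8, -16)
  D3: (8, 7, -15) + (-1, 1, 0) = (7, 8, -15)
  D4: (8, 7, -15) + (-1, 0, 1) = (7, 7, -14)
  D5: (8, 7, -15) + (0, -1, 1) = (8, 6, -14)

Answer: 9 6 -15
9 7 -16
8 8 -16
7 8 -15
7 7 -14
8 6 -14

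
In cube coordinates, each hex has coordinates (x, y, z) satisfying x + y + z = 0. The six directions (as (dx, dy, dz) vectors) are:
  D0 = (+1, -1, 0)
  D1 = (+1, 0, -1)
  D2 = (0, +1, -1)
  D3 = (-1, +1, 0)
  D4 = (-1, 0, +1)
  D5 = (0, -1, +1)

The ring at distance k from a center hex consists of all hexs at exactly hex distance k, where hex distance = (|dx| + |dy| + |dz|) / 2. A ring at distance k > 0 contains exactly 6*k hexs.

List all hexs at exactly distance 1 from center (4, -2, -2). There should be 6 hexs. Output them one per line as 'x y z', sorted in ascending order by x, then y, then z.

Answer: 3 -2 -1
3 -1 -2
4 -3 -1
4 -1 -3
5 -3 -2
5 -2 -3

Derivation:
Walk ring at distance 1 from (4, -2, -2):
Start at center + D4*1 = (3, -2, -1)
  hex 0: (3, -2, -1)
  hex 1: (4, -3, -1)
  hex 2: (5, -3, -2)
  hex 3: (5, -2, -3)
  hex 4: (4, -1, -3)
  hex 5: (3, -1, -2)
Sorted: 6 hexes.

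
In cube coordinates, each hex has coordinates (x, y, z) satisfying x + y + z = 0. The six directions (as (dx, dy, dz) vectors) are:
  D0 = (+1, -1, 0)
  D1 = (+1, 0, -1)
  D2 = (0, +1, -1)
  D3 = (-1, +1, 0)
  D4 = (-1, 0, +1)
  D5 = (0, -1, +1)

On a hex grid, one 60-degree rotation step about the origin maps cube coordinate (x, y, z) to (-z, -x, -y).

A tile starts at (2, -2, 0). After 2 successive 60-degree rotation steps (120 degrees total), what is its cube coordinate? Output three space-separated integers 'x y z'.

Start: (2, -2, 0)
Step 1: (2, -2, 0) -> (-(0), -(2), -(-2)) = (0, -2, 2)
Step 2: (0, -2, 2) -> (-(2), -(0), -(-2)) = (-2, 0, 2)

Answer: -2 0 2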